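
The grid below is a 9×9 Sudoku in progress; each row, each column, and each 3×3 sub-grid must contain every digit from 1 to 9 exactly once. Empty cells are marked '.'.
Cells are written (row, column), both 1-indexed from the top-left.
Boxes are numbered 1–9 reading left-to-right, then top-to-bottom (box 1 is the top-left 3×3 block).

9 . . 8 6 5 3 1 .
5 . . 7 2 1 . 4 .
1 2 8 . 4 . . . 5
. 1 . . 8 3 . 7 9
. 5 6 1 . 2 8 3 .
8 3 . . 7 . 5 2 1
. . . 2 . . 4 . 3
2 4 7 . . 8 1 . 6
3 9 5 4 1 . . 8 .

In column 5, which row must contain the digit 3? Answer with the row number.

8

Consider where 3 can go in column 5.
(5,5) is out (row 5 already has a 3).
(7,5) is out (row 7 already has a 3).
So the only cell in column 5 that can hold 3 is (8,5).
That is row 8.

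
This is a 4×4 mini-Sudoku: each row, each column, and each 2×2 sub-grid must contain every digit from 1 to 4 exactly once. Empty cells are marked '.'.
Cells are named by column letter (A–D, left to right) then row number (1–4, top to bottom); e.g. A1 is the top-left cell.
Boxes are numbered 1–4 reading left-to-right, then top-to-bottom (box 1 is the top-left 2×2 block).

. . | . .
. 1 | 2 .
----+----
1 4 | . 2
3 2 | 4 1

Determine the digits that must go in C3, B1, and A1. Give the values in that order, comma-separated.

For C3:
  Row 3 already contains {1, 2, 4}.
  Column C already contains {2, 4}.
  Its 2×2 block (box 4) already contains {1, 2, 4}.
  The only value from 1–4 not eliminated is 3, so C3 = 3.
For B1:
  Row 1 already contains {}.
  Column B already contains {1, 2, 4}.
  Its 2×2 block (box 1) already contains {1}.
  The only value from 1–4 not eliminated is 3, so B1 = 3.
For A1:
  Consider where 2 can go in column A.
  A2 is out (row 2 already has a 2).
  So the only cell in column A that can hold 2 is A1.
  So A1 = 2.

3,3,2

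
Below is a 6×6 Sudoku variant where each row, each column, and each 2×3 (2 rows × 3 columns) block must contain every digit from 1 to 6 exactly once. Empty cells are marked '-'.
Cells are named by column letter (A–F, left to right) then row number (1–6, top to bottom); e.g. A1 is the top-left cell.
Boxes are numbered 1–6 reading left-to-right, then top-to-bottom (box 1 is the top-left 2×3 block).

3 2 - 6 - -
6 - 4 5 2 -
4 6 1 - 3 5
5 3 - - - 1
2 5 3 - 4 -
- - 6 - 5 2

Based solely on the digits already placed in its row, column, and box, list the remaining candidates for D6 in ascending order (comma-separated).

1,3

Row 6 already contains {2, 5, 6}.
Column D already contains {5, 6}.
Its 2×3 block (box 6) already contains {2, 4, 5}.
Removing those from 1–6 leaves {1, 3} as the candidates for D6.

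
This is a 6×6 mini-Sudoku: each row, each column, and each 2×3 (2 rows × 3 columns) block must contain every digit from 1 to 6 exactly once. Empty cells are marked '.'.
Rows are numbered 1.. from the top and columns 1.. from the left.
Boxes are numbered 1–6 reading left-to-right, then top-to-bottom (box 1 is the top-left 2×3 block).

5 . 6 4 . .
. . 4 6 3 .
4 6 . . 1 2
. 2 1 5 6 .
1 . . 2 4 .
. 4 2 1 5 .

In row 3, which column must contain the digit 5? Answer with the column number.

3

Consider where 5 can go in row 3.
row 3, column 4 is out (column 4 already has a 5).
So the only cell in row 3 that can hold 5 is row 3, column 3.
That is column 3.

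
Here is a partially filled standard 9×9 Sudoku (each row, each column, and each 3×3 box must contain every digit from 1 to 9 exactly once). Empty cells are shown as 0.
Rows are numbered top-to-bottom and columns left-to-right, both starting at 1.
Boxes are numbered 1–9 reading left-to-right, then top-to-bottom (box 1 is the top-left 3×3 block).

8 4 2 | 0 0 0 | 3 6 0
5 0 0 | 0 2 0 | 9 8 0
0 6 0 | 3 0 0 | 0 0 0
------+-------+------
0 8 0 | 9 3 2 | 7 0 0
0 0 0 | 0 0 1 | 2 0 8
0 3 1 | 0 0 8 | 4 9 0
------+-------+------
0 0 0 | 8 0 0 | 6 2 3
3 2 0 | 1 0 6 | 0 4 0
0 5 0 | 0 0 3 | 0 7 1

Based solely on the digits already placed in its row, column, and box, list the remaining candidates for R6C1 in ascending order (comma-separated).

2,6,7

Row 6 already contains {1, 3, 4, 8, 9}.
Column 1 already contains {3, 5, 8}.
Its 3×3 block (box 4) already contains {1, 3, 8}.
Removing those from 1–9 leaves {2, 6, 7} as the candidates for R6C1.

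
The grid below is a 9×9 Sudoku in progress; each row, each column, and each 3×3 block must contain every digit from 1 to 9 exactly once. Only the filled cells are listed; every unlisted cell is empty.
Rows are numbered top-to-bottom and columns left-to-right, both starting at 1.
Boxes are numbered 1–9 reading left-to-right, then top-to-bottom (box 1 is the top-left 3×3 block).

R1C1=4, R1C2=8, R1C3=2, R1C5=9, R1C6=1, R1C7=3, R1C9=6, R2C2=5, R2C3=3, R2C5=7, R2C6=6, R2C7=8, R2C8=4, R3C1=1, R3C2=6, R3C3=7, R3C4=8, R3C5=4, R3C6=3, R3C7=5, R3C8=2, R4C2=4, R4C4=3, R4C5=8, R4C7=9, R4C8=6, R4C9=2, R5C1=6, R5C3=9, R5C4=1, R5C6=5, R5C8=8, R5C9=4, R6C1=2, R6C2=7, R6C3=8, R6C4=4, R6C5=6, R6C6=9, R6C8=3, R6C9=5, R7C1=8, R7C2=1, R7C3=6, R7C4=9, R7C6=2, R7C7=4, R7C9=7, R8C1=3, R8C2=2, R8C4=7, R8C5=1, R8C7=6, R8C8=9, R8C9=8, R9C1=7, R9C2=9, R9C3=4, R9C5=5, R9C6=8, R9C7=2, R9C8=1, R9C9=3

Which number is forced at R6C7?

1

Row 6 already contains {2, 3, 4, 5, 6, 7, 8, 9}.
Column 7 already contains {2, 3, 4, 5, 6, 8, 9}.
Its 3×3 block (box 6) already contains {2, 3, 4, 5, 6, 8, 9}.
The only value from 1–9 not eliminated is 1, so R6C7 = 1.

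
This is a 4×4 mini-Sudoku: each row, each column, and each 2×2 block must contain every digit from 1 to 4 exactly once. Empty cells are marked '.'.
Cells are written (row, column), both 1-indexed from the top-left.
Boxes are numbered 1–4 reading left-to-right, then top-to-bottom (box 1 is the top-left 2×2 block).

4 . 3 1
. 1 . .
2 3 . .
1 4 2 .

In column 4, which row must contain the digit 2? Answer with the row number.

2

Consider where 2 can go in column 4.
(3,4) is out (row 3 already has a 2).
(4,4) is out (row 4 already has a 2).
So the only cell in column 4 that can hold 2 is (2,4).
That is row 2.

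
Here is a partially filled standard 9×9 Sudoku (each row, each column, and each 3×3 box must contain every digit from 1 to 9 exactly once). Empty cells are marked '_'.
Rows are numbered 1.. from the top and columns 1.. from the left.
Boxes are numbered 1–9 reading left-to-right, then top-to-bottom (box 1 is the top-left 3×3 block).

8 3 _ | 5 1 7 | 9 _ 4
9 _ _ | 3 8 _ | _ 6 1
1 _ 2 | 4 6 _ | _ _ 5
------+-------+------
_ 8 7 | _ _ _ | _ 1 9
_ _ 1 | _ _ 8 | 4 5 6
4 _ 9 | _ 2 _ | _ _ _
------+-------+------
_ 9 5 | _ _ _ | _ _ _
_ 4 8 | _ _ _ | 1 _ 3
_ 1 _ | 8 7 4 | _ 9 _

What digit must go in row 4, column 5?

4

Cell row 4, column 5 itself could take any of {3, 4, 5} by direct elimination.
Consider where 4 can go in row 4.
row 4, column 1 is out (column 1 already has a 4).
row 4, column 4 is out (column 4 already has a 4).
row 4, column 6 is out (column 6 already has a 4).
row 4, column 7 is out (column 7 already has a 4).
So the only cell in row 4 that can hold 4 is row 4, column 5.
Therefore row 4, column 5 = 4.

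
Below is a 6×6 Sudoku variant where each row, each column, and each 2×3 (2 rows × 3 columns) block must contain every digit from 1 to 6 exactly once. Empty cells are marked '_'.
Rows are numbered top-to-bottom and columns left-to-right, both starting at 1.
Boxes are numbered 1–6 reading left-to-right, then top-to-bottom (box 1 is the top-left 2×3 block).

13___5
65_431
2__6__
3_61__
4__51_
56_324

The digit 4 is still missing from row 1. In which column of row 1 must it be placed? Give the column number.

3

Consider where 4 can go in row 1.
R1C4 is out (column 4 already has a 4).
R1C5 is out (box 2 already has a 4).
So the only cell in row 1 that can hold 4 is R1C3.
That is column 3.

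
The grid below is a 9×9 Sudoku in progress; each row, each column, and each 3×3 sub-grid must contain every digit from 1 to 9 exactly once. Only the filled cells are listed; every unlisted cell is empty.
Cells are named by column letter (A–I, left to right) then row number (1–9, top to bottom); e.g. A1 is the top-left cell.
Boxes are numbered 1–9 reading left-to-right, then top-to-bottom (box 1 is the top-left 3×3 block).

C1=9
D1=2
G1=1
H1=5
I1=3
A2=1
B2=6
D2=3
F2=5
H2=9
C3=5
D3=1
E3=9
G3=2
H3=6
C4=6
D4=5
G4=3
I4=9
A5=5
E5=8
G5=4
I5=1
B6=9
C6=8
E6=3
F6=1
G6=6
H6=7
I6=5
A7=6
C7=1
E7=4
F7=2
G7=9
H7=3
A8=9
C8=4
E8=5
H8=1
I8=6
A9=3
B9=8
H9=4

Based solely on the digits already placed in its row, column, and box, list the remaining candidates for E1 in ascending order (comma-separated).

6,7

Row 1 already contains {1, 2, 3, 5, 9}.
Column E already contains {3, 4, 5, 8, 9}.
Its 3×3 block (box 2) already contains {1, 2, 3, 5, 9}.
Removing those from 1–9 leaves {6, 7} as the candidates for E1.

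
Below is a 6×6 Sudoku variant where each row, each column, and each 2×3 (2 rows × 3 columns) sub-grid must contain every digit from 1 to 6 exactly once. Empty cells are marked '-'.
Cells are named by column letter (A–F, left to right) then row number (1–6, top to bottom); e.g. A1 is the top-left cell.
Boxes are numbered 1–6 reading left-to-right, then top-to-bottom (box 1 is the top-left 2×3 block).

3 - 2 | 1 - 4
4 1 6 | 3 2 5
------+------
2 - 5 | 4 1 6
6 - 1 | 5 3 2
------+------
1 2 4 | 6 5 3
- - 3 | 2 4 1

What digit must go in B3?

3

Row 3 already contains {1, 2, 4, 5, 6}.
Column B already contains {1, 2}.
Its 2×3 block (box 3) already contains {1, 2, 5, 6}.
The only value from 1–6 not eliminated is 3, so B3 = 3.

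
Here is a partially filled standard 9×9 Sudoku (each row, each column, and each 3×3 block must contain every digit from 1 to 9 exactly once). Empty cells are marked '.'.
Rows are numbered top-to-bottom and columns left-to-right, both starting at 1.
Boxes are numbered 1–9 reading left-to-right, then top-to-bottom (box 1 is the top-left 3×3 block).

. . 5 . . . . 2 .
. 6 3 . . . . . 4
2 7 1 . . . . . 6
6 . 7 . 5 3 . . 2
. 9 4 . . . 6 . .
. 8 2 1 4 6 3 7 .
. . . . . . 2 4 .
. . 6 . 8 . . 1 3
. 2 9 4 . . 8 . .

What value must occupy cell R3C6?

Cell R3C6 itself could take any of {4, 5, 8, 9} by direct elimination.
Consider where 4 can go in row 3.
R3C4 is out (column 4 already has a 4).
R3C5 is out (column 5 already has a 4).
R3C7 is out (box 3 already has a 4).
R3C8 is out (column 8 already has a 4).
So the only cell in row 3 that can hold 4 is R3C6.
Therefore R3C6 = 4.

4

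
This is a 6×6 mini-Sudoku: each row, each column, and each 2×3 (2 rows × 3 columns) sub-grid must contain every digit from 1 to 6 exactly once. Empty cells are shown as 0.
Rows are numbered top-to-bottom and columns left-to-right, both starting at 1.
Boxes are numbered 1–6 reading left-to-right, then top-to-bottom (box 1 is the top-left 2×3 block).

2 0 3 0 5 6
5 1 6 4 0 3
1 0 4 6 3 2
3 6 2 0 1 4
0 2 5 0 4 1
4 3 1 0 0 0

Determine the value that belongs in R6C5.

Cell R6C5 itself could take any of {2, 6} by direct elimination.
Consider where 6 can go in column 5.
R2C5 is out (row 2 already has a 6).
So the only cell in column 5 that can hold 6 is R6C5.
Therefore R6C5 = 6.

6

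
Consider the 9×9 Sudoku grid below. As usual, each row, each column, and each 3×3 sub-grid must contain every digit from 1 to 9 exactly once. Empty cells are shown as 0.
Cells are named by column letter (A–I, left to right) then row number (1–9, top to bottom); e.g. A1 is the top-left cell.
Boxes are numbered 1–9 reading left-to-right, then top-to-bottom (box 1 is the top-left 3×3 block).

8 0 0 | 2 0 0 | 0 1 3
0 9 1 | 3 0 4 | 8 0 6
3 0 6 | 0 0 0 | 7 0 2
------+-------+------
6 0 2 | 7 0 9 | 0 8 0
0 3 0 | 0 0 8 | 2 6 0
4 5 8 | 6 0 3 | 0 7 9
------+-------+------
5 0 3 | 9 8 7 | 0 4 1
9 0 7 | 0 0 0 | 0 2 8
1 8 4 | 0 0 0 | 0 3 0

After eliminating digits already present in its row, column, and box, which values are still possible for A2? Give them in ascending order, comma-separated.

2,7

Row 2 already contains {1, 3, 4, 6, 8, 9}.
Column A already contains {1, 3, 4, 5, 6, 8, 9}.
Its 3×3 block (box 1) already contains {1, 3, 6, 8, 9}.
Removing those from 1–9 leaves {2, 7} as the candidates for A2.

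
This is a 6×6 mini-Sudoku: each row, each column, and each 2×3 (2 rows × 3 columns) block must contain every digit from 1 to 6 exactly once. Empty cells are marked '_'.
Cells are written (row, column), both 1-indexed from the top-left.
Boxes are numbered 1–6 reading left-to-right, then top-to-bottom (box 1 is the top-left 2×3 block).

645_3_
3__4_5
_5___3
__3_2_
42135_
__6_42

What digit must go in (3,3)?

4

Cell (3,3) itself could take any of {2, 4} by direct elimination.
Consider where 4 can go in row 3.
(3,1) is out (column 1 already has a 4).
(3,4) is out (column 4 already has a 4).
(3,5) is out (column 5 already has a 4).
So the only cell in row 3 that can hold 4 is (3,3).
Therefore (3,3) = 4.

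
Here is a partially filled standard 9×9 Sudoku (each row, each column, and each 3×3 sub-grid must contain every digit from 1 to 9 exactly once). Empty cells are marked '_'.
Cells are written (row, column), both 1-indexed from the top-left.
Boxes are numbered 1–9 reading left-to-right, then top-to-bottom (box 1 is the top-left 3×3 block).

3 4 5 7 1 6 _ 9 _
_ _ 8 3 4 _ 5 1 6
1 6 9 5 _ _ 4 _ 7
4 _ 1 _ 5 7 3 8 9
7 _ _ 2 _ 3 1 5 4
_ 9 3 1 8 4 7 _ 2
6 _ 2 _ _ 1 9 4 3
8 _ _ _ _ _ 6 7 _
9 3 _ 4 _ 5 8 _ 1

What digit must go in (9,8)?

Row 9 already contains {1, 3, 4, 5, 8, 9}.
Column 8 already contains {1, 4, 5, 7, 8, 9}.
Its 3×3 block (box 9) already contains {1, 3, 4, 6, 7, 8, 9}.
The only value from 1–9 not eliminated is 2, so (9,8) = 2.

2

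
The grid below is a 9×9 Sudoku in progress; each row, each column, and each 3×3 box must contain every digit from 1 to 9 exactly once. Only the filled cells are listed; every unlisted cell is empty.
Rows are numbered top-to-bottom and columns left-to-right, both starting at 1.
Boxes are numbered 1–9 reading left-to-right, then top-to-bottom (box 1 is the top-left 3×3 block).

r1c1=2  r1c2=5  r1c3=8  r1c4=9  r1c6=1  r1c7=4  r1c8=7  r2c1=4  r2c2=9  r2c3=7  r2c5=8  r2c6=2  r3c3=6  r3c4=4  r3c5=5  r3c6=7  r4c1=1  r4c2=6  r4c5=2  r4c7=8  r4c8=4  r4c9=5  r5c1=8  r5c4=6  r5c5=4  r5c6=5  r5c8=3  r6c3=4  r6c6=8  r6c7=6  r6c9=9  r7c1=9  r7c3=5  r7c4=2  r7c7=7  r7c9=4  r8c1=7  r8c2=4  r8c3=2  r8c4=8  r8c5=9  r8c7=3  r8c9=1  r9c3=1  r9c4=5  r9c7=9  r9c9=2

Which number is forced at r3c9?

8

Cell r3c9 itself could take any of {3, 8} by direct elimination.
Consider where 8 can go in column 9.
r1c9 is out (row 1 already has a 8).
r2c9 is out (row 2 already has a 8).
r5c9 is out (row 5 already has a 8).
So the only cell in column 9 that can hold 8 is r3c9.
Therefore r3c9 = 8.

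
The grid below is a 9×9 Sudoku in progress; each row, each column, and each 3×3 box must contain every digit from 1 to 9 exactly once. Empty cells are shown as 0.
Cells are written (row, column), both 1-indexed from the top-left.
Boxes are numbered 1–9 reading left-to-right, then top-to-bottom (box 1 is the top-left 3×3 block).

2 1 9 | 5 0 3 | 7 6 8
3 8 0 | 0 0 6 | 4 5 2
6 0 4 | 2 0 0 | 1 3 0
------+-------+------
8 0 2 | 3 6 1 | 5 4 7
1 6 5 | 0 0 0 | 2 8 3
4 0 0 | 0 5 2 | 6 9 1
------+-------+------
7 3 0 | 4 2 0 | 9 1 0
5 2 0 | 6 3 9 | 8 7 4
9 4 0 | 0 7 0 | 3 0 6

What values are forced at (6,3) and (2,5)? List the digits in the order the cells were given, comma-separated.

3,1

For (6,3):
  Consider where 3 can go in column 3.
  (2,3) is out (row 2 already has a 3).
  (7,3) is out (row 7 already has a 3).
  (8,3) is out (row 8 already has a 3).
  (9,3) is out (row 9 already has a 3).
  So the only cell in column 3 that can hold 3 is (6,3).
  So (6,3) = 3.
For (2,5):
  Consider where 1 can go in column 5.
  (1,5) is out (row 1 already has a 1).
  (3,5) is out (row 3 already has a 1).
  (5,5) is out (row 5 already has a 1).
  So the only cell in column 5 that can hold 1 is (2,5).
  So (2,5) = 1.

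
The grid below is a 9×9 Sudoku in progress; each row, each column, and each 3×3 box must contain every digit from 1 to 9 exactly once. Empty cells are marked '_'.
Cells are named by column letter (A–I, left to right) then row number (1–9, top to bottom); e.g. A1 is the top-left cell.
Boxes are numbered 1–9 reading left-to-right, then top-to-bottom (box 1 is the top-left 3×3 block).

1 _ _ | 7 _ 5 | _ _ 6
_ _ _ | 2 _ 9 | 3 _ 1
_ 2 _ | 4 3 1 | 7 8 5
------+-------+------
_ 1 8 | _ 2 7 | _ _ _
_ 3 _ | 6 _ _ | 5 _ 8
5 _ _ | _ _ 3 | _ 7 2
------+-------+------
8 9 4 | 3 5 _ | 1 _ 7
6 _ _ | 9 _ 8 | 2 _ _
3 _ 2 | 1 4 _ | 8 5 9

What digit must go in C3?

Cell C3 itself could take any of {6, 9} by direct elimination.
Consider where 6 can go in row 3.
A3 is out (column A already has a 6).
So the only cell in row 3 that can hold 6 is C3.
Therefore C3 = 6.

6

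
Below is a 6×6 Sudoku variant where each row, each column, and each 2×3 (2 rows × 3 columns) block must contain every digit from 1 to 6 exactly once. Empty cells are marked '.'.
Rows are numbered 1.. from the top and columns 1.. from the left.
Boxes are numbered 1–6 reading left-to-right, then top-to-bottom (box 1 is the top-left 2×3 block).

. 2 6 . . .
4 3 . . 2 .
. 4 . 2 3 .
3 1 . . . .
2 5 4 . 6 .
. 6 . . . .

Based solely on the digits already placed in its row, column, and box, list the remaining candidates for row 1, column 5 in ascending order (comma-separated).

Row 1 already contains {2, 6}.
Column 5 already contains {2, 3, 6}.
Its 2×3 block (box 2) already contains {2}.
Removing those from 1–6 leaves {1, 4, 5} as the candidates for row 1, column 5.

1,4,5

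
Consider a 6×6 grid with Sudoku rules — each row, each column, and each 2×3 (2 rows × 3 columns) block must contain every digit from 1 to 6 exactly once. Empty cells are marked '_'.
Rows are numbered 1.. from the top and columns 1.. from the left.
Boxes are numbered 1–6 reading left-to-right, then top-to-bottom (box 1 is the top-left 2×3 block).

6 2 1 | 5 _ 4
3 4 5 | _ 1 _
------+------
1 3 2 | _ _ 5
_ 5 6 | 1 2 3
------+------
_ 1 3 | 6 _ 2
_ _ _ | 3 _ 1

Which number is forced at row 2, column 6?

6

Row 2 already contains {1, 3, 4, 5}.
Column 6 already contains {1, 2, 3, 4, 5}.
Its 2×3 block (box 2) already contains {1, 4, 5}.
The only value from 1–6 not eliminated is 6, so row 2, column 6 = 6.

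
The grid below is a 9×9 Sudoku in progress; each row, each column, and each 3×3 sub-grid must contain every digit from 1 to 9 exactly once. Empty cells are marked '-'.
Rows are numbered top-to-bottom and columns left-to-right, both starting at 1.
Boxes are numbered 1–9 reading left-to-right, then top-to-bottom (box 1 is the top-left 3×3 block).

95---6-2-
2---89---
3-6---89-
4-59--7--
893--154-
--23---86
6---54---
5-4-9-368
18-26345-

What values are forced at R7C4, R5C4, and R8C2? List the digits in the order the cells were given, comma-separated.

For R7C4:
  Consider where 8 can go in box 8.
  R8C4 is out (row 8 already has a 8).
  R8C6 is out (row 8 already has a 8).
  So the only cell in box 8 that can hold 8 is R7C4.
  So R7C4 = 8.
For R5C4:
  Consider where 6 can go in box 5.
  R4C5 is out (column 5 already has a 6).
  R4C6 is out (column 6 already has a 6).
  R5C5 is out (column 5 already has a 6).
  R6C5 is out (row 6 already has a 6).
  R6C6 is out (row 6 already has a 6).
  So the only cell in box 5 that can hold 6 is R5C4.
  So R5C4 = 6.
For R8C2:
  Consider where 2 can go in row 8.
  R8C4 is out (column 4 already has a 2).
  R8C6 is out (box 8 already has a 2).
  So the only cell in row 8 that can hold 2 is R8C2.
  So R8C2 = 2.

8,6,2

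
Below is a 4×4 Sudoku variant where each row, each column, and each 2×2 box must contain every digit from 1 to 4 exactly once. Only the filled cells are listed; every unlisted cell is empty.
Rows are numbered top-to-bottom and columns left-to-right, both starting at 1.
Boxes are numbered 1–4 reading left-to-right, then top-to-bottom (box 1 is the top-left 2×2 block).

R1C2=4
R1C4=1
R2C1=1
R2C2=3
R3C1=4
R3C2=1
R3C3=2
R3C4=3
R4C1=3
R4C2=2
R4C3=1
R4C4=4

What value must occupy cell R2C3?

4

Row 2 already contains {1, 3}.
Column 3 already contains {1, 2}.
Its 2×2 block (box 2) already contains {1}.
The only value from 1–4 not eliminated is 4, so R2C3 = 4.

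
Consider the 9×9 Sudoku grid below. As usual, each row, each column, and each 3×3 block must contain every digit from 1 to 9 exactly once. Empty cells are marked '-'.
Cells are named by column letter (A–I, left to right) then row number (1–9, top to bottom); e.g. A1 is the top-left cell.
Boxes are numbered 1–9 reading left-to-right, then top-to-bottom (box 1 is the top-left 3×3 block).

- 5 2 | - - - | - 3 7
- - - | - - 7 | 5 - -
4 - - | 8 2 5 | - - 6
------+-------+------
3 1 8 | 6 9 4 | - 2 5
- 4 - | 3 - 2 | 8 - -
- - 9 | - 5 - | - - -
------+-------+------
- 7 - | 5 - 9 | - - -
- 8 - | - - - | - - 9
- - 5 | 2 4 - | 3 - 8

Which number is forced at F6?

Cell F6 itself could take any of {1, 8} by direct elimination.
Consider where 8 can go in column F.
F1 is out (box 2 already has a 8).
F8 is out (row 8 already has a 8).
F9 is out (row 9 already has a 8).
So the only cell in column F that can hold 8 is F6.
Therefore F6 = 8.

8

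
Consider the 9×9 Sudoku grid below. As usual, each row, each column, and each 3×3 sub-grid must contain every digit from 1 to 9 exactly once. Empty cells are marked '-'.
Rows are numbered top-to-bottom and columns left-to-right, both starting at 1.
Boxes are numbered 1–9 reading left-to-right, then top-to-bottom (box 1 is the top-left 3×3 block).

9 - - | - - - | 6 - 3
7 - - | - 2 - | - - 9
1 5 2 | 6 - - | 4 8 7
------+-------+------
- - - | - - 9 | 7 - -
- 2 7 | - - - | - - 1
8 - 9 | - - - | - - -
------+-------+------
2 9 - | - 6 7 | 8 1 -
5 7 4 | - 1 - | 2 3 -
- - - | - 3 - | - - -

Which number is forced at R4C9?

8

Cell R4C9 itself could take any of {2, 4, 5, 6, 8} by direct elimination.
Consider where 8 can go in column 9.
R6C9 is out (row 6 already has a 8).
R7C9 is out (row 7 already has a 8).
R8C9 is out (box 9 already has a 8).
R9C9 is out (box 9 already has a 8).
So the only cell in column 9 that can hold 8 is R4C9.
Therefore R4C9 = 8.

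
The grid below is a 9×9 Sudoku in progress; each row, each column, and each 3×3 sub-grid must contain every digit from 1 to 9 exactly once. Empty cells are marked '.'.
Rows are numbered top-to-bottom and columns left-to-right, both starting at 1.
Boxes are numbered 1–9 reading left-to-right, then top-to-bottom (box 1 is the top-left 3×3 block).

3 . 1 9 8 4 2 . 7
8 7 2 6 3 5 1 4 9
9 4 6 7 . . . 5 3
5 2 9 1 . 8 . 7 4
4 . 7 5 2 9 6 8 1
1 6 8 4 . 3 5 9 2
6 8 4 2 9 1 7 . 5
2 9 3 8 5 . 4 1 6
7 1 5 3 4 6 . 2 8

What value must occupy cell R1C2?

Row 1 already contains {1, 2, 3, 4, 7, 8, 9}.
Column 2 already contains {1, 2, 4, 6, 7, 8, 9}.
Its 3×3 block (box 1) already contains {1, 2, 3, 4, 6, 7, 8, 9}.
The only value from 1–9 not eliminated is 5, so R1C2 = 5.

5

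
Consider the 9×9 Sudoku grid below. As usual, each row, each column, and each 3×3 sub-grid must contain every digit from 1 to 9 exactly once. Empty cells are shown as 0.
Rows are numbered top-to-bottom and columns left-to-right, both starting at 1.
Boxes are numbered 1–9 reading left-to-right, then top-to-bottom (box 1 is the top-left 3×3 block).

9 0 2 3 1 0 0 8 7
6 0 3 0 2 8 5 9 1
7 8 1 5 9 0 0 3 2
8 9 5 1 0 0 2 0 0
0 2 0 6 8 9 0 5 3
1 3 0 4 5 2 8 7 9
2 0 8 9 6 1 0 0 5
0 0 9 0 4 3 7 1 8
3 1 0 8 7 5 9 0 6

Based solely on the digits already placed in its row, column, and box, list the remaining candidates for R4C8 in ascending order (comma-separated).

4,6

Row 4 already contains {1, 2, 5, 8, 9}.
Column 8 already contains {1, 3, 5, 7, 8, 9}.
Its 3×3 block (box 6) already contains {2, 3, 5, 7, 8, 9}.
Removing those from 1–9 leaves {4, 6} as the candidates for R4C8.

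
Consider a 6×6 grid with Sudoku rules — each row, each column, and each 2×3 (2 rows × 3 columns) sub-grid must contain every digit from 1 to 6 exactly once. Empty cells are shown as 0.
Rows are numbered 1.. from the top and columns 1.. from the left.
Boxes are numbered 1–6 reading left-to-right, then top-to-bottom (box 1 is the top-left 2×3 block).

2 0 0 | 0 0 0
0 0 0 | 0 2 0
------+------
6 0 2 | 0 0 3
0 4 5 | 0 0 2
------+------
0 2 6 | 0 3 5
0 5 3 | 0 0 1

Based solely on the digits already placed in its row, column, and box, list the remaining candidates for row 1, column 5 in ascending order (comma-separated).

Row 1 already contains {2}.
Column 5 already contains {2, 3}.
Its 2×3 block (box 2) already contains {2}.
Removing those from 1–6 leaves {1, 4, 5, 6} as the candidates for row 1, column 5.

1,4,5,6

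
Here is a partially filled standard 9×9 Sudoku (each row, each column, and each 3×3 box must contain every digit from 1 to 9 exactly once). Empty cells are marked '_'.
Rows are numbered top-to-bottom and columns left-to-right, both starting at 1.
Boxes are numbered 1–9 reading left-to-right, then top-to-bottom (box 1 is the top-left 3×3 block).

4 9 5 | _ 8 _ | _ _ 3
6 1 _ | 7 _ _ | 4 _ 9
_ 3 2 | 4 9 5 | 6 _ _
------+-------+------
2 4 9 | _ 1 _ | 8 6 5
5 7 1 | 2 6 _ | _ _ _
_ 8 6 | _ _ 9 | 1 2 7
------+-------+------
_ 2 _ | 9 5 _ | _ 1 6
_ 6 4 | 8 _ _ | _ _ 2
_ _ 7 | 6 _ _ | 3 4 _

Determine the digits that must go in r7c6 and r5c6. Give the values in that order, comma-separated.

4,8

For r7c6:
  Consider where 4 can go in row 7.
  r7c1 is out (column 1 already has a 4).
  r7c3 is out (column 3 already has a 4).
  r7c7 is out (column 7 already has a 4).
  So the only cell in row 7 that can hold 4 is r7c6.
  So r7c6 = 4.
For r5c6:
  Consider where 8 can go in column 6.
  r1c6 is out (row 1 already has a 8). r2c6 is out (box 2 already has a 8). r4c6 is out (row 4 already has a 8). r7c6 is out (box 8 already has a 8). The remaining empty cells in column 6 are similarly blocked.
  So the only cell in column 6 that can hold 8 is r5c6.
  So r5c6 = 8.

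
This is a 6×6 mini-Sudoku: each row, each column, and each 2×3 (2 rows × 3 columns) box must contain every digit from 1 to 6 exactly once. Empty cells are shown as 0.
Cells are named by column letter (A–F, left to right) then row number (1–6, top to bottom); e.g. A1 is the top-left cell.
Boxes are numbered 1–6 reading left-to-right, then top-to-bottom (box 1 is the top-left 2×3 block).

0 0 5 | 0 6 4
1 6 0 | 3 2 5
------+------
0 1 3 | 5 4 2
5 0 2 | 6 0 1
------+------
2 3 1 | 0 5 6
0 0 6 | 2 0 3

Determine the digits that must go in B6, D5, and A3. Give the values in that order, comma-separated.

5,4,6

For B6:
  Consider where 5 can go in box 5.
  A6 is out (column A already has a 5).
  So the only cell in box 5 that can hold 5 is B6.
  So B6 = 5.
For D5:
  Row 5 already contains {1, 2, 3, 5, 6}.
  Column D already contains {2, 3, 5, 6}.
  Its 2×3 block (box 6) already contains {2, 3, 5, 6}.
  The only value from 1–6 not eliminated is 4, so D5 = 4.
For A3:
  Row 3 already contains {1, 2, 3, 4, 5}.
  Column A already contains {1, 2, 5}.
  Its 2×3 block (box 3) already contains {1, 2, 3, 5}.
  The only value from 1–6 not eliminated is 6, so A3 = 6.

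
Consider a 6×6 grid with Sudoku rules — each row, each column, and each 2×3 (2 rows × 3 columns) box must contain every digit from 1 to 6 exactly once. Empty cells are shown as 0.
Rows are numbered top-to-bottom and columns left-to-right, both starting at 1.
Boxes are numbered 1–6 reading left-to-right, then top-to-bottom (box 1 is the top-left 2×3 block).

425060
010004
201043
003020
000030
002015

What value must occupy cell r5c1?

Cell r5c1 itself could take any of {1, 5, 6} by direct elimination.
Consider where 1 can go in row 5.
r5c2 is out (column 2 already has a 1).
r5c3 is out (column 3 already has a 1).
r5c4 is out (box 6 already has a 1).
r5c6 is out (box 6 already has a 1).
So the only cell in row 5 that can hold 1 is r5c1.
Therefore r5c1 = 1.

1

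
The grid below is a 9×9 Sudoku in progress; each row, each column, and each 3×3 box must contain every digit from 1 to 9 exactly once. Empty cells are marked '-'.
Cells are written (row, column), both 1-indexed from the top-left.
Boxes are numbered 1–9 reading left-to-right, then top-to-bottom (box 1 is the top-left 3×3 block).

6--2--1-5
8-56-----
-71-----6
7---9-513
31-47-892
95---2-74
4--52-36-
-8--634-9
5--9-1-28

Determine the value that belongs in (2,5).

1

Cell (2,5) itself could take any of {1, 3, 4} by direct elimination.
Consider where 1 can go in row 2.
(2,2) is out (column 2 already has a 1).
(2,6) is out (column 6 already has a 1).
(2,7) is out (column 7 already has a 1).
(2,8) is out (column 8 already has a 1).
(2,9) is out (box 3 already has a 1).
So the only cell in row 2 that can hold 1 is (2,5).
Therefore (2,5) = 1.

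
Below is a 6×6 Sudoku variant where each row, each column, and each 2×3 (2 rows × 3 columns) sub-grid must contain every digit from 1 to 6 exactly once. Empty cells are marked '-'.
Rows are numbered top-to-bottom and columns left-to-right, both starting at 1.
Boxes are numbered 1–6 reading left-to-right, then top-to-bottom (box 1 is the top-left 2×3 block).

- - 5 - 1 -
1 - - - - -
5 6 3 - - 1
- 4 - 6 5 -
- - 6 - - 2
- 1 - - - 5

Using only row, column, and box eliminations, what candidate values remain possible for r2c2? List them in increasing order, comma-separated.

2,3

Row 2 already contains {1}.
Column 2 already contains {1, 4, 6}.
Its 2×3 block (box 1) already contains {1, 5}.
Removing those from 1–6 leaves {2, 3} as the candidates for r2c2.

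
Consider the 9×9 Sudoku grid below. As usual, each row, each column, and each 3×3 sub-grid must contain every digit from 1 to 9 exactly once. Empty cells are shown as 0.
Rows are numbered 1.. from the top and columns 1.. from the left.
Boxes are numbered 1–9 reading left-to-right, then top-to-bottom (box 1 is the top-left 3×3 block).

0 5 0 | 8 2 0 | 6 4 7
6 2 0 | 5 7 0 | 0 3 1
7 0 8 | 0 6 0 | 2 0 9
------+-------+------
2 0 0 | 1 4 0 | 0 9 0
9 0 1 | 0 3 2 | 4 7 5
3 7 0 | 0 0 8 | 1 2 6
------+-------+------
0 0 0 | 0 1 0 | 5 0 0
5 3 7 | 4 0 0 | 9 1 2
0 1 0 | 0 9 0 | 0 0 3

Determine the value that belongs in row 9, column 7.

Cell row 9, column 7 itself could take any of {7, 8} by direct elimination.
Consider where 7 can go in box 9.
row 7, column 8 is out (column 8 already has a 7).
row 7, column 9 is out (column 9 already has a 7).
row 9, column 8 is out (column 8 already has a 7).
So the only cell in box 9 that can hold 7 is row 9, column 7.
Therefore row 9, column 7 = 7.

7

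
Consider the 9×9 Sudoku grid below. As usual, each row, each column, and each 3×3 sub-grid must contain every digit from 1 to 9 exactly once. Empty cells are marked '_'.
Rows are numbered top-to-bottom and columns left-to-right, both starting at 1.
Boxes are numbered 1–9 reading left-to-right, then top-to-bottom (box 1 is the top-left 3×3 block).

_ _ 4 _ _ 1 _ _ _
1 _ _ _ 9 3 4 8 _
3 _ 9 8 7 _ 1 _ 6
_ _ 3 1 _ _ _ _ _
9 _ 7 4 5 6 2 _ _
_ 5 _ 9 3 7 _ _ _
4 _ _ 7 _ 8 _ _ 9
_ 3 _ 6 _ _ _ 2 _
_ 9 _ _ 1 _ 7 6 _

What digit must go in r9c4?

3

Cell r9c4 itself could take any of {2, 3, 5} by direct elimination.
Consider where 3 can go in box 8.
r7c5 is out (column 5 already has a 3).
r8c5 is out (row 8 already has a 3).
r8c6 is out (row 8 already has a 3).
r9c6 is out (column 6 already has a 3).
So the only cell in box 8 that can hold 3 is r9c4.
Therefore r9c4 = 3.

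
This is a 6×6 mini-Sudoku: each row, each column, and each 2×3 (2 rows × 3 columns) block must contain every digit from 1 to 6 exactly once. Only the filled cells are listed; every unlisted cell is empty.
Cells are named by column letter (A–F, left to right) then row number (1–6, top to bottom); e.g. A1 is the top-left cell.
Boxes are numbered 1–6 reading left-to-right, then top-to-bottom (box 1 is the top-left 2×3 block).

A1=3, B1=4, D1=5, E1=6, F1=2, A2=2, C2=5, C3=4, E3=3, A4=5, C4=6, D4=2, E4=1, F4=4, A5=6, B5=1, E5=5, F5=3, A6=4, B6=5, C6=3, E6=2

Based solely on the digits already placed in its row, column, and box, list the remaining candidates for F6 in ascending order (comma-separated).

Row 6 already contains {2, 3, 4, 5}.
Column F already contains {2, 3, 4}.
Its 2×3 block (box 6) already contains {2, 3, 5}.
Removing those from 1–6 leaves {1, 6} as the candidates for F6.

1,6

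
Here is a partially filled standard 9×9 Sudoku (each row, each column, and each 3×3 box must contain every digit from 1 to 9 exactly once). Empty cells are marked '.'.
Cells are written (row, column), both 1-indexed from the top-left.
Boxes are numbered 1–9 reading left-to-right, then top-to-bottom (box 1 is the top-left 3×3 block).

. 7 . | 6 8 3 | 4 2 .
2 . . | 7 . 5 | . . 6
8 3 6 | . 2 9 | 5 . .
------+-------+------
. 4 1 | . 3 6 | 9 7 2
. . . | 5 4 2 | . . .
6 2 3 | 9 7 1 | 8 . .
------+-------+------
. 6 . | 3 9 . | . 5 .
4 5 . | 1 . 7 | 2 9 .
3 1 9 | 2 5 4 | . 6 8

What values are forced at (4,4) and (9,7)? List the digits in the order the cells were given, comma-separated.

For (4,4):
  Row 4 already contains {1, 2, 3, 4, 6, 7, 9}.
  Column 4 already contains {1, 2, 3, 5, 6, 7, 9}.
  Its 3×3 block (box 5) already contains {1, 2, 3, 4, 5, 6, 7, 9}.
  The only value from 1–9 not eliminated is 8, so (4,4) = 8.
For (9,7):
  Row 9 already contains {1, 2, 3, 4, 5, 6, 8, 9}.
  Column 7 already contains {2, 4, 5, 8, 9}.
  Its 3×3 block (box 9) already contains {2, 5, 6, 8, 9}.
  The only value from 1–9 not eliminated is 7, so (9,7) = 7.

8,7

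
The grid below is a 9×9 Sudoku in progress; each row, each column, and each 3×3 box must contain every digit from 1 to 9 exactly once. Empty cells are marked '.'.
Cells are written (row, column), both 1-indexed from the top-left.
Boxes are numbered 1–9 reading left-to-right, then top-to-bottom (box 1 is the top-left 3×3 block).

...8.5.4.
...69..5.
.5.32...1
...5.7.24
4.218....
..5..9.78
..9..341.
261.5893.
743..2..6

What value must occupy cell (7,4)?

7

Row 7 already contains {1, 3, 4, 9}.
Column 4 already contains {1, 3, 5, 6, 8}.
Its 3×3 block (box 8) already contains {2, 3, 5, 8}.
The only value from 1–9 not eliminated is 7, so (7,4) = 7.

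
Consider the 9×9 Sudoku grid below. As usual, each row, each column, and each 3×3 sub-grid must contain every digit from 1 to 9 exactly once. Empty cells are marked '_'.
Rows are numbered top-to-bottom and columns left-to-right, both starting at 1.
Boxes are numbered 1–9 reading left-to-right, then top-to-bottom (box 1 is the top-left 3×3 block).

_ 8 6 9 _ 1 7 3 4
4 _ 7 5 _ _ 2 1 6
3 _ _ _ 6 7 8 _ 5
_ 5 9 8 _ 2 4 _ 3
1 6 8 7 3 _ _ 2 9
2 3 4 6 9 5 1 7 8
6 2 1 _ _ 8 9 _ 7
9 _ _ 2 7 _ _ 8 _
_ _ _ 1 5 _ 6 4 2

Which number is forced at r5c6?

4

Row 5 already contains {1, 2, 3, 6, 7, 8, 9}.
Column 6 already contains {1, 2, 5, 7, 8}.
Its 3×3 block (box 5) already contains {2, 3, 5, 6, 7, 8, 9}.
The only value from 1–9 not eliminated is 4, so r5c6 = 4.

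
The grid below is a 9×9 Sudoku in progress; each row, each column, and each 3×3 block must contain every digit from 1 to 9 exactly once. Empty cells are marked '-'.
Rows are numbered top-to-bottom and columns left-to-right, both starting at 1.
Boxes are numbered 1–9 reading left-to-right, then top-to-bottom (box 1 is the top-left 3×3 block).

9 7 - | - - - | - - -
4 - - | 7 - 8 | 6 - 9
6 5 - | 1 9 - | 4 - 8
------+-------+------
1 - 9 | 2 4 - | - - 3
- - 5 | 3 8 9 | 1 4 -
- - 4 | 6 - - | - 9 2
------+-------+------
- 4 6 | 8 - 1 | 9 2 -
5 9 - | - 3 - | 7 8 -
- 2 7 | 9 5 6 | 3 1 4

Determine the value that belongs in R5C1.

2

Cell R5C1 itself could take any of {2, 7} by direct elimination.
Consider where 2 can go in row 5.
R5C2 is out (column 2 already has a 2).
R5C9 is out (column 9 already has a 2).
So the only cell in row 5 that can hold 2 is R5C1.
Therefore R5C1 = 2.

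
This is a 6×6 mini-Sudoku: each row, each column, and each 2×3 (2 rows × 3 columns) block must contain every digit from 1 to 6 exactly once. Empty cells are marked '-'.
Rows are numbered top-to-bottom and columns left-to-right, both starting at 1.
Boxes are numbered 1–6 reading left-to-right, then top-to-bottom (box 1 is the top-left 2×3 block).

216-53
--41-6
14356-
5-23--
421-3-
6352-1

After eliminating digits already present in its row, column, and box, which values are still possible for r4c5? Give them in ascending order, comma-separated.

1,4

Row 4 already contains {2, 3, 5}.
Column 5 already contains {3, 5, 6}.
Its 2×3 block (box 4) already contains {3, 5, 6}.
Removing those from 1–6 leaves {1, 4} as the candidates for r4c5.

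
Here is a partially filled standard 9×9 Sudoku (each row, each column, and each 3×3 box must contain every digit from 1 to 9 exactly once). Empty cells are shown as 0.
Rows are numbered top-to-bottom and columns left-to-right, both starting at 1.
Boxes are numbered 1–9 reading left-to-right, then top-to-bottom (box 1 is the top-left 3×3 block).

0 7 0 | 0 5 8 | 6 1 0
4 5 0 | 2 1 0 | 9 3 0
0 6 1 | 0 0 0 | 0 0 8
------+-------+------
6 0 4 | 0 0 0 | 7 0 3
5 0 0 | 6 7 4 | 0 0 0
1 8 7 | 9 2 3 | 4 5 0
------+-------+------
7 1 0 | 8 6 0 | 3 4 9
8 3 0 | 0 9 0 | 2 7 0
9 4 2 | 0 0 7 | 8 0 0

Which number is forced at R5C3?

Cell R5C3 itself could take any of {3, 9} by direct elimination.
Consider where 3 can go in box 4.
R4C2 is out (row 4 already has a 3).
R5C2 is out (column 2 already has a 3).
So the only cell in box 4 that can hold 3 is R5C3.
Therefore R5C3 = 3.

3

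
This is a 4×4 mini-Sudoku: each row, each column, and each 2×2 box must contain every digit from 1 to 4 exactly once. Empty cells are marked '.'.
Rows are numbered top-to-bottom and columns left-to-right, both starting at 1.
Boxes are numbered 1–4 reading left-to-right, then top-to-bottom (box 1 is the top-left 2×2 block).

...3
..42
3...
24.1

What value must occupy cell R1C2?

Cell R1C2 itself could take any of {1, 2} by direct elimination.
Consider where 2 can go in row 1.
R1C1 is out (column 1 already has a 2).
R1C3 is out (box 2 already has a 2).
So the only cell in row 1 that can hold 2 is R1C2.
Therefore R1C2 = 2.

2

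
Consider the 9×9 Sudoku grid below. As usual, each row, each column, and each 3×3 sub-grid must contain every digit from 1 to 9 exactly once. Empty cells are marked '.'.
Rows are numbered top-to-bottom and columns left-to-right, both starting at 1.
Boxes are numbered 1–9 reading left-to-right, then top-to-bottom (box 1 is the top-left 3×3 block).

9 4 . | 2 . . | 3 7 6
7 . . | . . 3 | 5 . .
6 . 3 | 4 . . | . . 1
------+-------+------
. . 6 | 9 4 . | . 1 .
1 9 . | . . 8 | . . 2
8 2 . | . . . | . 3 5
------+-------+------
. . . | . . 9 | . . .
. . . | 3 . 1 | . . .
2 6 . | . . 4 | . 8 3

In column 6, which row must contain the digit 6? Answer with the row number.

Consider where 6 can go in column 6.
r1c6 is out (row 1 already has a 6).
r3c6 is out (row 3 already has a 6).
r4c6 is out (row 4 already has a 6).
So the only cell in column 6 that can hold 6 is r6c6.
That is row 6.

6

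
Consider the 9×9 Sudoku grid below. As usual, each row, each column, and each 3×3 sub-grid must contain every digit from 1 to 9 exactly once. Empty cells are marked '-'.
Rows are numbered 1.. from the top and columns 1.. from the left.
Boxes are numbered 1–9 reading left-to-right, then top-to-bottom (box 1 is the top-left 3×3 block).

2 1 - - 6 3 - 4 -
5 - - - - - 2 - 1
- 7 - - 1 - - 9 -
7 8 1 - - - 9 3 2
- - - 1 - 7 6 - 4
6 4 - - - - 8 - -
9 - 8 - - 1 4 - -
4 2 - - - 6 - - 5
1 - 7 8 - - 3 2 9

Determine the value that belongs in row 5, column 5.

Cell row 5, column 5 itself could take any of {2, 3, 5, 8, 9} by direct elimination.
Consider where 8 can go in box 5.
row 4, column 4 is out (row 4 already has a 8). row 4, column 5 is out (row 4 already has a 8). row 4, column 6 is out (row 4 already has a 8). row 6, column 4 is out (row 6 already has a 8). The remaining empty cells in box 5 are similarly blocked.
So the only cell in box 5 that can hold 8 is row 5, column 5.
Therefore row 5, column 5 = 8.

8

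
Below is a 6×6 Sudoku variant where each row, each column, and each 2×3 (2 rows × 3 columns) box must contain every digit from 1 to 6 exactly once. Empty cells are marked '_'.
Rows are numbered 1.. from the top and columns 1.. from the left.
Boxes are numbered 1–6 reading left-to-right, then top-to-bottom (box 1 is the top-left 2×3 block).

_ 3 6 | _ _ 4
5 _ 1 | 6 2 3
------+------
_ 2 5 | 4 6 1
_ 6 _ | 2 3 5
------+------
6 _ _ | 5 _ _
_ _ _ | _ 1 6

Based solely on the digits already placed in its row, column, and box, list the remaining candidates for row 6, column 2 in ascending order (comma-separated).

4,5

Row 6 already contains {1, 6}.
Column 2 already contains {2, 3, 6}.
Its 2×3 block (box 5) already contains {6}.
Removing those from 1–6 leaves {4, 5} as the candidates for row 6, column 2.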